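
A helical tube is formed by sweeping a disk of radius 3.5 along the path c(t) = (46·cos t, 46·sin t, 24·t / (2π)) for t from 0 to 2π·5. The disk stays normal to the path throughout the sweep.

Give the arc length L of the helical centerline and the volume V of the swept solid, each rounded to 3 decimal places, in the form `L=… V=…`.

2πR = 2π·46 = 289.026524
per-turn = √(289.026524² + 24²) = √(83536.3317 + 576) = √84112.3317 = 290.021261
L = 5 × 290.021261 = 1450.106303
V = π·3.5² × L = 38.484510 × 1450.106303 = 55806.630545

L=1450.106 V=55806.631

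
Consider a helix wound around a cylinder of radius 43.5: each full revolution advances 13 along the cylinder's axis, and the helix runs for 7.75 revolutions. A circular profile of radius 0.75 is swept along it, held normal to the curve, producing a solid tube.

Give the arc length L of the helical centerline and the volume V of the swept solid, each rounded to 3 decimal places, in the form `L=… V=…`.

L=2120.614 V=3747.433

2πR = 2π·43.5 = 273.318561
per-turn = √(273.318561² + 13²) = √(74703.0357 + 169) = √74872.0357 = 273.627549
L = 7.75 × 273.627549 = 2120.613507
V = π·0.75² × L = 1.767146 × 2120.613507 = 3747.433395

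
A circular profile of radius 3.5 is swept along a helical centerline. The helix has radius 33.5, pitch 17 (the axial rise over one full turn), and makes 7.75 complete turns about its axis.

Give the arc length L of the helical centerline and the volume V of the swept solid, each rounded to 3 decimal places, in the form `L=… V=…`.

L=1636.584 V=62983.123

2πR = 2π·33.5 = 210.486708
per-turn = √(210.486708² + 17²) = √(44304.6542 + 289) = √44593.6542 = 211.172096
L = 7.75 × 211.172096 = 1636.583745
V = π·3.5² × L = 38.484510 × 1636.583745 = 62983.123492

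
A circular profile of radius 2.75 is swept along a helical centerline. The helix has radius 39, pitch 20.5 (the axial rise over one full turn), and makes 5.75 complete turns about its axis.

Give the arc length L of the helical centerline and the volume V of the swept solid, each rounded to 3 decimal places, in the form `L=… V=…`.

2πR = 2π·39 = 245.044227
per-turn = √(245.044227² + 20.5²) = √(60046.6732 + 420.25) = √60466.9232 = 245.900230
L = 5.75 × 245.900230 = 1413.926323
V = π·2.75² × L = 23.758294 × 1413.926323 = 33592.477908

L=1413.926 V=33592.478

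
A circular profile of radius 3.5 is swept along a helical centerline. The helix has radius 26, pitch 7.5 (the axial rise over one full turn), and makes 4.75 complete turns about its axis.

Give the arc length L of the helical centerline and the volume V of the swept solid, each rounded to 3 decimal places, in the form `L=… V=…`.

2πR = 2π·26 = 163.362818
per-turn = √(163.362818² + 7.5²) = √(26687.4103 + 56.25) = √26743.6603 = 163.534890
L = 4.75 × 163.534890 = 776.790728
V = π·3.5² × L = 38.484510 × 776.790728 = 29894.410555

L=776.791 V=29894.411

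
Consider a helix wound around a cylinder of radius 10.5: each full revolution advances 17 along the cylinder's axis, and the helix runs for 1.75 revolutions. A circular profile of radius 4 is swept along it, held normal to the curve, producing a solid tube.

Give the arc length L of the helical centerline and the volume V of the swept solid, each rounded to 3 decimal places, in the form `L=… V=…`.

2πR = 2π·10.5 = 65.973446
per-turn = √(65.973446² + 17²) = √(4352.4955 + 289) = √4641.4955 = 68.128522
L = 1.75 × 68.128522 = 119.224914
V = π·4² × L = 50.265482 × 119.224914 = 5992.897818

L=119.225 V=5992.898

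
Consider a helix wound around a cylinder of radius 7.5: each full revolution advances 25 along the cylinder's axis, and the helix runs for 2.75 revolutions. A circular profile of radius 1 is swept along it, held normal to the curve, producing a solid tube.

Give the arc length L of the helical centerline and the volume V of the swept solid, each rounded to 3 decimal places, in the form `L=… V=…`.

2πR = 2π·7.5 = 47.123890
per-turn = √(47.123890² + 25²) = √(2220.6610 + 625) = √2845.6610 = 53.344737
L = 2.75 × 53.344737 = 146.698027
V = π·1² × L = 3.141593 × 146.698027 = 460.865445

L=146.698 V=460.865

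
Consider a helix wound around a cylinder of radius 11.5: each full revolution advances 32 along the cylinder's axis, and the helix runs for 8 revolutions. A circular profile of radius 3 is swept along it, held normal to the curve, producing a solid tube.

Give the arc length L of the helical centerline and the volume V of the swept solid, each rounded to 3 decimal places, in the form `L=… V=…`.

2πR = 2π·11.5 = 72.256631
per-turn = √(72.256631² + 32²) = √(5221.0207 + 1024) = √6245.0207 = 79.025444
L = 8 × 79.025444 = 632.203548
V = π·3² × L = 28.274334 × 632.203548 = 17875.134209

L=632.204 V=17875.134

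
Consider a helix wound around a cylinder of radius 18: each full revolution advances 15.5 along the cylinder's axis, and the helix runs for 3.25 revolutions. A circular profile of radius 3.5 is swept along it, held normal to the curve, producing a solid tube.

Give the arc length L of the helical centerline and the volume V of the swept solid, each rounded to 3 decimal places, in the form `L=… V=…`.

2πR = 2π·18 = 113.097336
per-turn = √(113.097336² + 15.5²) = √(12791.0073 + 240.25) = √13031.2573 = 114.154533
L = 3.25 × 114.154533 = 371.002231
V = π·3.5² × L = 38.484510 × 371.002231 = 14277.839064

L=371.002 V=14277.839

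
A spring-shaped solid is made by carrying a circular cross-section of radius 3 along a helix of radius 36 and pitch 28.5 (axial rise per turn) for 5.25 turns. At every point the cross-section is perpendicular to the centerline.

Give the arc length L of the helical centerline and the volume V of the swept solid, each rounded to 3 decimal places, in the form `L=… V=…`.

2πR = 2π·36 = 226.194671
per-turn = √(226.194671² + 28.5²) = √(51164.0292 + 812.25) = √51976.2792 = 227.983068
L = 5.25 × 227.983068 = 1196.911106
V = π·3² × L = 28.274334 × 1196.911106 = 33841.864241

L=1196.911 V=33841.864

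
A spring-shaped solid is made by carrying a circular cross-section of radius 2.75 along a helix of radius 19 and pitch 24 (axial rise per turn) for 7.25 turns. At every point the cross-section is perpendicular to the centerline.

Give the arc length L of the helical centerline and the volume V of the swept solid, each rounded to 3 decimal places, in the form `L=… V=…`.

L=882.826 V=20974.436

2πR = 2π·19 = 119.380521
per-turn = √(119.380521² + 24²) = √(14251.7088 + 576) = √14827.7088 = 121.769080
L = 7.25 × 121.769080 = 882.825827
V = π·2.75² × L = 23.758294 × 882.825827 = 20974.435948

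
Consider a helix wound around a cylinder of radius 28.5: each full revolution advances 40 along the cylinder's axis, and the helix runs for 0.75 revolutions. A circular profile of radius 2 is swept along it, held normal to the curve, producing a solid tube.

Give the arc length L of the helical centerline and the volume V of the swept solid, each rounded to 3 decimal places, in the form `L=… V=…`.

2πR = 2π·28.5 = 179.070781
per-turn = √(179.070781² + 40²) = √(32066.3447 + 1600) = √33666.3447 = 183.483909
L = 0.75 × 183.483909 = 137.612931
V = π·2² × L = 12.566371 × 137.612931 = 1729.295098

L=137.613 V=1729.295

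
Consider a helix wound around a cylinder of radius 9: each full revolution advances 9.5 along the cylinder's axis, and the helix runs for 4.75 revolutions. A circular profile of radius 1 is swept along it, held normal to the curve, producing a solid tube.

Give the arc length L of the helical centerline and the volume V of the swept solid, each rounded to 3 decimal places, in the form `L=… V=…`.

L=272.370 V=855.676

2πR = 2π·9 = 56.548668
per-turn = √(56.548668² + 9.5²) = √(3197.7518 + 90.25) = √3288.0018 = 57.341101
L = 4.75 × 57.341101 = 272.370228
V = π·1² × L = 3.141593 × 272.370228 = 855.676308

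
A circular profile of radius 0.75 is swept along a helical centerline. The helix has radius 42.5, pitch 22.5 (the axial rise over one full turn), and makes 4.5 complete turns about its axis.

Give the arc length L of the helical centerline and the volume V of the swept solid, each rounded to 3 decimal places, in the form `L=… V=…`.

2πR = 2π·42.5 = 267.035376
per-turn = √(267.035376² + 22.5²) = √(71307.8918 + 506.25) = √71814.1418 = 267.981607
L = 4.5 × 267.981607 = 1205.917232
V = π·0.75² × L = 1.767146 × 1205.917232 = 2131.031654

L=1205.917 V=2131.032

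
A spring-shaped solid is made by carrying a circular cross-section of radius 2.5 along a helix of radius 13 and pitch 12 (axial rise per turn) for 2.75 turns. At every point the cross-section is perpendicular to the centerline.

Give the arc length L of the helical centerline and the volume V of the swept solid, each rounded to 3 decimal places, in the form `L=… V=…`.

2πR = 2π·13 = 81.681409
per-turn = √(81.681409² + 12²) = √(6671.8526 + 144) = √6815.8526 = 82.558177
L = 2.75 × 82.558177 = 227.034987
V = π·2.5² × L = 19.634954 × 227.034987 = 4457.821536

L=227.035 V=4457.822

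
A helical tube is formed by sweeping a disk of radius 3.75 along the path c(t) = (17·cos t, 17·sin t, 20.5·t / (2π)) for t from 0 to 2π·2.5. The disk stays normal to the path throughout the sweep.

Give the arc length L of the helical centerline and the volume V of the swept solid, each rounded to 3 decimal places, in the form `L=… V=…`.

2πR = 2π·17 = 106.814150
per-turn = √(106.814150² + 20.5²) = √(11409.2627 + 420.25) = √11829.5127 = 108.763563
L = 2.5 × 108.763563 = 271.908908
V = π·3.75² × L = 44.178647 × 271.908908 = 12012.567583

L=271.909 V=12012.568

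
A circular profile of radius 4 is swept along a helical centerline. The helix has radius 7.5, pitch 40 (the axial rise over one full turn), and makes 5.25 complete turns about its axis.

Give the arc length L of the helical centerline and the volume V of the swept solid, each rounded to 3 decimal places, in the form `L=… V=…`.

L=324.510 V=16311.669

2πR = 2π·7.5 = 47.123890
per-turn = √(47.123890² + 40²) = √(2220.6610 + 1600) = √3820.6610 = 61.811496
L = 5.25 × 61.811496 = 324.510352
V = π·4² × L = 50.265482 × 324.510352 = 16311.669405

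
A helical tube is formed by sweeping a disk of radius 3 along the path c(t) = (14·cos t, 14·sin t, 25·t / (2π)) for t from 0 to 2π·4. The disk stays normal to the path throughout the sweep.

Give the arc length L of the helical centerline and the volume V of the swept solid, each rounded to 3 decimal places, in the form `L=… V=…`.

2πR = 2π·14 = 87.964594
per-turn = √(87.964594² + 25²) = √(7737.7699 + 625) = √8362.7699 = 91.448181
L = 4 × 91.448181 = 365.792725
V = π·3² × L = 28.274334 × 365.792725 = 10342.545636

L=365.793 V=10342.546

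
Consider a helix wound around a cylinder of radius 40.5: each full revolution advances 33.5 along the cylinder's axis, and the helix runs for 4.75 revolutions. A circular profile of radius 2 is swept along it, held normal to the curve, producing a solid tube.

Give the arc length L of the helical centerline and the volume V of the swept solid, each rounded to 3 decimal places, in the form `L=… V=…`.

L=1219.157 V=15320.378

2πR = 2π·40.5 = 254.469005
per-turn = √(254.469005² + 33.5²) = √(64754.4745 + 1122.25) = √65876.7245 = 256.664615
L = 4.75 × 256.664615 = 1219.156920
V = π·2² × L = 12.566371 × 1219.156920 = 15320.377696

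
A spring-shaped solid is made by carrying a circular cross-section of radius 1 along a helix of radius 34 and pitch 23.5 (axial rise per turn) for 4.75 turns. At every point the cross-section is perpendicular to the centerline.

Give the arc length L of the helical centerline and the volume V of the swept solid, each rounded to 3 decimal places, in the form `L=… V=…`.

2πR = 2π·34 = 213.628300
per-turn = √(213.628300² + 23.5²) = √(45637.0508 + 552.25) = √46189.3008 = 214.916962
L = 4.75 × 214.916962 = 1020.855572
V = π·1² × L = 3.141593 × 1020.855572 = 3207.112364

L=1020.856 V=3207.112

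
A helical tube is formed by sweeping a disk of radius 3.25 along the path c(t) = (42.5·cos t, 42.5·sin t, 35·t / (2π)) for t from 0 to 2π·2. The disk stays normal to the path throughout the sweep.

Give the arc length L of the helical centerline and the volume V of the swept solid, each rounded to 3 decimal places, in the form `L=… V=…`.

L=538.639 V=17873.684

2πR = 2π·42.5 = 267.035376
per-turn = √(267.035376² + 35²) = √(71307.8918 + 1225) = √72532.8918 = 269.319312
L = 2 × 269.319312 = 538.638624
V = π·3.25² × L = 33.183072 × 538.638624 = 17873.684457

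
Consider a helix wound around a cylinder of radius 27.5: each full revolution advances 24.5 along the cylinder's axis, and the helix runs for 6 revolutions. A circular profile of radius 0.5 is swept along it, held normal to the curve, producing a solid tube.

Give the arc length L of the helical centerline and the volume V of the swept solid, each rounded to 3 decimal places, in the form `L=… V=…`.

L=1047.095 V=822.387

2πR = 2π·27.5 = 172.787596
per-turn = √(172.787596² + 24.5²) = √(29855.5533 + 600.25) = √30455.8033 = 174.515911
L = 6 × 174.515911 = 1047.095468
V = π·0.5² × L = 0.785398 × 1047.095468 = 822.386858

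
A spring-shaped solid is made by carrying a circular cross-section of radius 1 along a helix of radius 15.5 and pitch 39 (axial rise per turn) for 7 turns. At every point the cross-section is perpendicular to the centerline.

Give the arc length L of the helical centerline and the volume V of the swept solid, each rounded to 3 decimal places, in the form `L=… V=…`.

2πR = 2π·15.5 = 97.389372
per-turn = √(97.389372² + 39²) = √(9484.6898 + 1521) = √11005.6898 = 104.908007
L = 7 × 104.908007 = 734.356046
V = π·1² × L = 3.141593 × 734.356046 = 2307.047558

L=734.356 V=2307.048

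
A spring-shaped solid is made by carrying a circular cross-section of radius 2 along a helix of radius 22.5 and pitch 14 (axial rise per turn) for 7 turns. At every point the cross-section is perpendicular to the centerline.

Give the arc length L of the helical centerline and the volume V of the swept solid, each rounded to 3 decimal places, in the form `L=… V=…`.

2πR = 2π·22.5 = 141.371669
per-turn = √(141.371669² + 14²) = √(19985.9489 + 196) = √20181.9489 = 142.063186
L = 7 × 142.063186 = 994.442304
V = π·2² × L = 12.566371 × 994.442304 = 12496.530551

L=994.442 V=12496.531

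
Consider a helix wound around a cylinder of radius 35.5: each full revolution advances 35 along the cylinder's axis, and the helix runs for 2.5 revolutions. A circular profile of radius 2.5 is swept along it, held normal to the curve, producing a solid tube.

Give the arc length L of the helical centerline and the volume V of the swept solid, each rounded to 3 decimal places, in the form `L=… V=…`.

L=564.456 V=11083.066

2πR = 2π·35.5 = 223.053078
per-turn = √(223.053078² + 35²) = √(49752.6758 + 1225) = √50977.6758 = 225.782364
L = 2.5 × 225.782364 = 564.455909
V = π·2.5² × L = 19.634954 × 564.455909 = 11083.065864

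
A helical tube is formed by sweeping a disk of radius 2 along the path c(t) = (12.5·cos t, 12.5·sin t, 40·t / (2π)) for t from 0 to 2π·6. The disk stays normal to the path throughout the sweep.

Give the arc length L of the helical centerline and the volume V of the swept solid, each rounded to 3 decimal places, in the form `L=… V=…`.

L=528.835 V=6645.532

2πR = 2π·12.5 = 78.539816
per-turn = √(78.539816² + 40²) = √(6168.5028 + 1600) = √7768.5028 = 88.139110
L = 6 × 88.139110 = 528.834661
V = π·2² × L = 12.566371 × 528.834661 = 6645.532348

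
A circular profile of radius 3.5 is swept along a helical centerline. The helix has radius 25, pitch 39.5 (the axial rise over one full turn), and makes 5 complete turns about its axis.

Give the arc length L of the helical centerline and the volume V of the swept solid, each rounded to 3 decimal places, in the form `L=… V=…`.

2πR = 2π·25 = 157.079633
per-turn = √(157.079633² + 39.5²) = √(24674.0110 + 1560.25) = √26234.2610 = 161.969939
L = 5 × 161.969939 = 809.849693
V = π·3.5² × L = 38.484510 × 809.849693 = 31166.668610

L=809.850 V=31166.669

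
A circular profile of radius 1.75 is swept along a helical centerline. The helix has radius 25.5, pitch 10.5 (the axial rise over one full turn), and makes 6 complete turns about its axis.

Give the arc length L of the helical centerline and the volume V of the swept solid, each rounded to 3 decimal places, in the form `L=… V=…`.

2πR = 2π·25.5 = 160.221225
per-turn = √(160.221225² + 10.5²) = √(25670.8410 + 110.25) = √25781.0910 = 160.564912
L = 6 × 160.564912 = 963.389474
V = π·1.75² × L = 9.621128 × 963.389474 = 9268.892959

L=963.389 V=9268.893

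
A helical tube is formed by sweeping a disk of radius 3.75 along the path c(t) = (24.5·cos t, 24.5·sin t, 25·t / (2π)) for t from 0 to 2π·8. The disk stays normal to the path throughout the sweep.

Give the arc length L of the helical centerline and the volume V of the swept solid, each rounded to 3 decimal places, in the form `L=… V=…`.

2πR = 2π·24.5 = 153.938040
per-turn = √(153.938040² + 25²) = √(23696.9202 + 625) = √24321.9202 = 155.954866
L = 8 × 155.954866 = 1247.638926
V = π·3.75² × L = 44.178647 × 1247.638926 = 55118.999328

L=1247.639 V=55118.999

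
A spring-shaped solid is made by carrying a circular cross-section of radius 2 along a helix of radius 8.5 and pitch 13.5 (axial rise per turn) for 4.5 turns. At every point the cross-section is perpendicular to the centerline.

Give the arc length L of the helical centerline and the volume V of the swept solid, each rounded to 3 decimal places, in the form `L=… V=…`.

L=247.891 V=3115.090

2πR = 2π·8.5 = 53.407075
per-turn = √(53.407075² + 13.5²) = √(2852.3157 + 182.25) = √3034.5657 = 55.086892
L = 4.5 × 55.086892 = 247.891014
V = π·2² × L = 12.566371 × 247.891014 = 3115.090355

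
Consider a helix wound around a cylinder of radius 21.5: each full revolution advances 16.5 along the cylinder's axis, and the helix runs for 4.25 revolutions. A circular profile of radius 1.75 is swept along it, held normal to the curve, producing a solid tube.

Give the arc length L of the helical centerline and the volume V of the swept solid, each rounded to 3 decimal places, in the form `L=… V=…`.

2πR = 2π·21.5 = 135.088484
per-turn = √(135.088484² + 16.5²) = √(18248.8985 + 272.25) = √18521.1485 = 136.092426
L = 4.25 × 136.092426 = 578.392812
V = π·1.75² × L = 9.621128 × 578.392812 = 5564.790994

L=578.393 V=5564.791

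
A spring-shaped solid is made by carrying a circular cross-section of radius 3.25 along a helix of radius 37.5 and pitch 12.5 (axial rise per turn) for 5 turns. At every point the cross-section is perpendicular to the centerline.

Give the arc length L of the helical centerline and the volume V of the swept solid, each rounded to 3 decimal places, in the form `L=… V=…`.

L=1179.754 V=39147.861

2πR = 2π·37.5 = 235.619449
per-turn = √(235.619449² + 12.5²) = √(55516.5248 + 156.25) = √55672.7748 = 235.950789
L = 5 × 235.950789 = 1179.753944
V = π·3.25² × L = 33.183072 × 1179.753944 = 39147.860549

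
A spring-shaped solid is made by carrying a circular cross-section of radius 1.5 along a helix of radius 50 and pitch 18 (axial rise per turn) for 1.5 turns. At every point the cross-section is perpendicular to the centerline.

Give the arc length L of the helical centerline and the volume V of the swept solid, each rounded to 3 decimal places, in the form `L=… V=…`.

2πR = 2π·50 = 314.159265
per-turn = √(314.159265² + 18²) = √(98696.0440 + 324) = √99020.0440 = 314.674505
L = 1.5 × 314.674505 = 472.011757
V = π·1.5² × L = 7.068583 × 472.011757 = 3336.454506

L=472.012 V=3336.455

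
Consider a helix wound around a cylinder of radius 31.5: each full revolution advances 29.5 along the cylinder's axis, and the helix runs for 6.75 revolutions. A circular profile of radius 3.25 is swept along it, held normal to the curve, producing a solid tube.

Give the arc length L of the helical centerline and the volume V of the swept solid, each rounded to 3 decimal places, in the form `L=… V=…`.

2πR = 2π·31.5 = 197.920337
per-turn = √(197.920337² + 29.5²) = √(39172.4599 + 870.25) = √40042.7099 = 200.106746
L = 6.75 × 200.106746 = 1350.720537
V = π·3.25² × L = 33.183072 × 1350.720537 = 44821.057367

L=1350.721 V=44821.057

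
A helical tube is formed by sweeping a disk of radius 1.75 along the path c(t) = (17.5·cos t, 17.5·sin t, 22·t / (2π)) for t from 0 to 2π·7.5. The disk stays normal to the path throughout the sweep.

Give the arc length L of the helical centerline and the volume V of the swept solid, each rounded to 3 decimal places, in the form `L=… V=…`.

L=841.013 V=8091.491

2πR = 2π·17.5 = 109.955743
per-turn = √(109.955743² + 22²) = √(12090.2654 + 484) = √12574.2654 = 112.135032
L = 7.5 × 112.135032 = 841.012740
V = π·1.75² × L = 9.621128 × 841.012740 = 8091.490799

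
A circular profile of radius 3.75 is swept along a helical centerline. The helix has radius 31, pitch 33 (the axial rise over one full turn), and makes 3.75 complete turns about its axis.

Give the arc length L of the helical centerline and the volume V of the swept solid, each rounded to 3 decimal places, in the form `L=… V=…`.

L=740.829 V=32728.830

2πR = 2π·31 = 194.778745
per-turn = √(194.778745² + 33²) = √(37938.7593 + 1089) = √39027.7593 = 197.554446
L = 3.75 × 197.554446 = 740.829174
V = π·3.75² × L = 44.178647 × 740.829174 = 32728.830347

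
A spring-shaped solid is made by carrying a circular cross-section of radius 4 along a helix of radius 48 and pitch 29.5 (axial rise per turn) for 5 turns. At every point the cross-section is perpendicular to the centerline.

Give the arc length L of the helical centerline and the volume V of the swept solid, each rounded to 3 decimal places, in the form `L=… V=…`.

L=1515.161 V=76160.303

2πR = 2π·48 = 301.592895
per-turn = √(301.592895² + 29.5²) = √(90958.2742 + 870.25) = √91828.5242 = 303.032216
L = 5 × 303.032216 = 1515.161082
V = π·4² × L = 50.265482 × 1515.161082 = 76160.302781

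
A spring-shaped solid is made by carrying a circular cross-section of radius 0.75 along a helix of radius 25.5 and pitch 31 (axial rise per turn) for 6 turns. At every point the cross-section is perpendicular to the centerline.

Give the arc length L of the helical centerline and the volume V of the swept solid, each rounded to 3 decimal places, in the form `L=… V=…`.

L=979.156 V=1730.311

2πR = 2π·25.5 = 160.221225
per-turn = √(160.221225² + 31²) = √(25670.8410 + 961) = √26631.8410 = 163.192650
L = 6 × 163.192650 = 979.155901
V = π·0.75² × L = 1.767146 × 979.155901 = 1730.311304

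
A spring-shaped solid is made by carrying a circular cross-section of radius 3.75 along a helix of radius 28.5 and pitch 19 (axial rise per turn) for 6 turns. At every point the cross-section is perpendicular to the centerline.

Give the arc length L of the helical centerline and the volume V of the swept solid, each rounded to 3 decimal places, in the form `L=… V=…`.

L=1080.456 V=47733.068

2πR = 2π·28.5 = 179.070781
per-turn = √(179.070781² + 19²) = √(32066.3447 + 361) = √32427.3447 = 180.075941
L = 6 × 180.075941 = 1080.455649
V = π·3.75² × L = 44.178647 × 1080.455649 = 47733.068377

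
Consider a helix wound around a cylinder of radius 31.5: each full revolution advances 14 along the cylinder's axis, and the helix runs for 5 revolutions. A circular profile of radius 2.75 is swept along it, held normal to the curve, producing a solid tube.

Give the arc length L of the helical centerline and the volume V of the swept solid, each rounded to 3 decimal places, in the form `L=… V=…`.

L=992.074 V=23569.994

2πR = 2π·31.5 = 197.920337
per-turn = √(197.920337² + 14²) = √(39172.4599 + 196) = √39368.4599 = 198.414868
L = 5 × 198.414868 = 992.074340
V = π·2.75² × L = 23.758294 × 992.074340 = 23569.994286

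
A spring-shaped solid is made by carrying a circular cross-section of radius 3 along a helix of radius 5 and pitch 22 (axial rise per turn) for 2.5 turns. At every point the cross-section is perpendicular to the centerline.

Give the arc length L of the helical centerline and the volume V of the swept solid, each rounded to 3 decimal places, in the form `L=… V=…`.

2πR = 2π·5 = 31.415927
per-turn = √(31.415927² + 22²) = √(986.9604 + 484) = √1470.9604 = 38.353102
L = 2.5 × 38.353102 = 95.882755
V = π·3² × L = 28.274334 × 95.882755 = 2711.021035

L=95.883 V=2711.021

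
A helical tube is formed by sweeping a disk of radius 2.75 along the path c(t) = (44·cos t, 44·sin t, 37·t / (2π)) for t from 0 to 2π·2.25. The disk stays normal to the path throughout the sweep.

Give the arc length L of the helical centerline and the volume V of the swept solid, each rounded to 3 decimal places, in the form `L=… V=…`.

2πR = 2π·44 = 276.460154
per-turn = √(276.460154² + 37²) = √(76430.2165 + 1369) = √77799.2165 = 278.925109
L = 2.25 × 278.925109 = 627.581495
V = π·2.75² × L = 23.758294 × 627.581495 = 14910.265956

L=627.581 V=14910.266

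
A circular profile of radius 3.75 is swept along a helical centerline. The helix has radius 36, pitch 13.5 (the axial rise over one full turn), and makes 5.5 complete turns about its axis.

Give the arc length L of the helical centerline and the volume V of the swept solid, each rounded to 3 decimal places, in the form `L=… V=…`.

2πR = 2π·36 = 226.194671
per-turn = √(226.194671² + 13.5²) = √(51164.0292 + 182.25) = √51346.2792 = 226.597174
L = 5.5 × 226.597174 = 1246.284456
V = π·3.75² × L = 44.178647 × 1246.284456 = 55059.160676

L=1246.284 V=55059.161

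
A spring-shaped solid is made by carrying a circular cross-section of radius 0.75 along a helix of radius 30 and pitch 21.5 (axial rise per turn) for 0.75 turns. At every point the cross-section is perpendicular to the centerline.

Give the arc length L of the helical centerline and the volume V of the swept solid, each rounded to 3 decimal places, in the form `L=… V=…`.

2πR = 2π·30 = 188.495559
per-turn = √(188.495559² + 21.5²) = √(35530.5758 + 462.25) = √35992.8258 = 189.717753
L = 0.75 × 189.717753 = 142.288315
V = π·0.75² × L = 1.767146 × 142.288315 = 251.444208

L=142.288 V=251.444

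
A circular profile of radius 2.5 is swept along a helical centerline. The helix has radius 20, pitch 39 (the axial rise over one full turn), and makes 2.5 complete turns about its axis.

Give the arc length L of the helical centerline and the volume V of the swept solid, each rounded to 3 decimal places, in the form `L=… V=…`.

2πR = 2π·20 = 125.663706
per-turn = √(125.663706² + 39²) = √(15791.3670 + 1521) = √17312.3670 = 131.576468
L = 2.5 × 131.576468 = 328.941171
V = π·2.5² × L = 19.634954 × 328.941171 = 6458.744790

L=328.941 V=6458.745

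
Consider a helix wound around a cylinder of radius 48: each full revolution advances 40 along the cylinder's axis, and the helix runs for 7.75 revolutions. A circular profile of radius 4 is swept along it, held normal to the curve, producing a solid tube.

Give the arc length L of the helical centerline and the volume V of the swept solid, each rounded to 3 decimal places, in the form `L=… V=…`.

L=2357.813 V=118516.599

2πR = 2π·48 = 301.592895
per-turn = √(301.592895² + 40²) = √(90958.2742 + 1600) = √92558.2742 = 304.233914
L = 7.75 × 304.233914 = 2357.812830
V = π·4² × L = 50.265482 × 2357.812830 = 118516.599449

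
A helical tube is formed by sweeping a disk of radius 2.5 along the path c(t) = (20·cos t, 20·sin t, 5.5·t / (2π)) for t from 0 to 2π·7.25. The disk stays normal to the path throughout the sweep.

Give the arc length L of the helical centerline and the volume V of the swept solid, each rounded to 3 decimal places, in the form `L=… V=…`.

2πR = 2π·20 = 125.663706
per-turn = √(125.663706² + 5.5²) = √(15791.3670 + 30.25) = √15821.6170 = 125.784009
L = 7.25 × 125.784009 = 911.934069
V = π·2.5² × L = 19.634954 × 911.934069 = 17905.783568

L=911.934 V=17905.784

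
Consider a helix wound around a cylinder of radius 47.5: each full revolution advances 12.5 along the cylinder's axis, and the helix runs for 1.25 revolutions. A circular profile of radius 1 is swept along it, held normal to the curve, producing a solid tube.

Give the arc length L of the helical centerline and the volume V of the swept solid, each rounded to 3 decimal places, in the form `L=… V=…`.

L=373.391 V=1173.043

2πR = 2π·47.5 = 298.451302
per-turn = √(298.451302² + 12.5²) = √(89073.1797 + 156.25) = √89229.4297 = 298.712955
L = 1.25 × 298.712955 = 373.391194
V = π·1² × L = 3.141593 × 373.391194 = 1173.043033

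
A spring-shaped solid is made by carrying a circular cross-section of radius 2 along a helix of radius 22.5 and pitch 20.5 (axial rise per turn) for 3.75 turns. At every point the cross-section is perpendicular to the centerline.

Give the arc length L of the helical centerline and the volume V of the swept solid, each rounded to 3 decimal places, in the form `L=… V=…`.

L=535.689 V=6731.660

2πR = 2π·22.5 = 141.371669
per-turn = √(141.371669² + 20.5²) = √(19985.9489 + 420.25) = √20406.1989 = 142.850267
L = 3.75 × 142.850267 = 535.688503
V = π·2² × L = 12.566371 × 535.688503 = 6731.660262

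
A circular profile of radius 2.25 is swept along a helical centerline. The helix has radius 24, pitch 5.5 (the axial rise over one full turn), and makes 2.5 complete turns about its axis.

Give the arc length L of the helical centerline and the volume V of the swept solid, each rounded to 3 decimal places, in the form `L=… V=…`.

2πR = 2π·24 = 150.796447
per-turn = √(150.796447² + 5.5²) = √(22739.5685 + 30.25) = √22769.8185 = 150.896715
L = 2.5 × 150.896715 = 377.241787
V = π·2.25² × L = 15.904313 × 377.241787 = 5999.771385

L=377.242 V=5999.771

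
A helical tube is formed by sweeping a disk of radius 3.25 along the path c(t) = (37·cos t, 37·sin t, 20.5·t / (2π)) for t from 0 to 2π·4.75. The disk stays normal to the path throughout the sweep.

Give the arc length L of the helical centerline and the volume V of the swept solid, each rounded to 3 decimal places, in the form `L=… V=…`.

2πR = 2π·37 = 232.477856
per-turn = √(232.477856² + 20.5²) = √(54045.9537 + 420.25) = √54466.2037 = 233.379956
L = 4.75 × 233.379956 = 1108.554789
V = π·3.25² × L = 33.183072 × 1108.554789 = 36785.253838

L=1108.555 V=36785.254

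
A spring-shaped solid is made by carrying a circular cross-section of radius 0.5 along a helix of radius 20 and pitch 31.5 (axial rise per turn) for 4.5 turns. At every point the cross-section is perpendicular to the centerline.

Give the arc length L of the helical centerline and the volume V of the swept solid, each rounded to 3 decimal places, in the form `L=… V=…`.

2πR = 2π·20 = 125.663706
per-turn = √(125.663706² + 31.5²) = √(15791.3670 + 992.25) = √16783.6170 = 129.551600
L = 4.5 × 129.551600 = 582.982200
V = π·0.5² × L = 0.785398 × 582.982200 = 457.873149

L=582.982 V=457.873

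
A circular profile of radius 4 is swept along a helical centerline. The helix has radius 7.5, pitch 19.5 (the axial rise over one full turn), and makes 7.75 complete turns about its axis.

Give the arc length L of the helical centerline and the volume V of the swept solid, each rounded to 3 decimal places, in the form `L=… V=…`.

L=395.243 V=19867.092

2πR = 2π·7.5 = 47.123890
per-turn = √(47.123890² + 19.5²) = √(2220.6610 + 380.25) = √2600.9110 = 50.999127
L = 7.75 × 50.999127 = 395.243237
V = π·4² × L = 50.265482 × 395.243237 = 19867.091993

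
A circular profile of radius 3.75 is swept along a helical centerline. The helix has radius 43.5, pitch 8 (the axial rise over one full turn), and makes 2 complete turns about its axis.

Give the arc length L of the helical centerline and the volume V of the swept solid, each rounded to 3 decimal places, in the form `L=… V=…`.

2πR = 2π·43.5 = 273.318561
per-turn = √(273.318561² + 8²) = √(74703.0357 + 64) = √74767.0357 = 273.435615
L = 2 × 273.435615 = 546.871231
V = π·3.75² × L = 44.178647 × 546.871231 = 24160.030882

L=546.871 V=24160.031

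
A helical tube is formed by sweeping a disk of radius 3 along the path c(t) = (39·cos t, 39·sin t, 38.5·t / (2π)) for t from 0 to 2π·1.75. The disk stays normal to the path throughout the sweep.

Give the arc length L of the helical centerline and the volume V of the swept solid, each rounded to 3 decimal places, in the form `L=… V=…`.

2πR = 2π·39 = 245.044227
per-turn = √(245.044227² + 38.5²) = √(60046.6732 + 1482.25) = √61528.9232 = 248.050243
L = 1.75 × 248.050243 = 434.087926
V = π·3² × L = 28.274334 × 434.087926 = 12273.546945

L=434.088 V=12273.547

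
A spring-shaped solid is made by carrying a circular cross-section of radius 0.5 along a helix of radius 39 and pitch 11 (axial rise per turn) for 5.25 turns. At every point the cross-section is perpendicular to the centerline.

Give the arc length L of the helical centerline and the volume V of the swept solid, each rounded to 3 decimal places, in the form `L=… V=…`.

L=1287.778 V=1011.418

2πR = 2π·39 = 245.044227
per-turn = √(245.044227² + 11²) = √(60046.6732 + 121) = √60167.6732 = 245.290997
L = 5.25 × 245.290997 = 1287.777734
V = π·0.5² × L = 0.785398 × 1287.777734 = 1011.418267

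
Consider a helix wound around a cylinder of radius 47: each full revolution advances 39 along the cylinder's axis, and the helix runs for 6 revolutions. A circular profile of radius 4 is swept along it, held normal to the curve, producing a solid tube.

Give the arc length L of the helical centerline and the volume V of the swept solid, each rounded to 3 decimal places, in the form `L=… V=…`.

2πR = 2π·47 = 295.309709
per-turn = √(295.309709² + 39²) = √(87207.8245 + 1521) = √88728.8245 = 297.873840
L = 6 × 297.873840 = 1787.243039
V = π·4² × L = 50.265482 × 1787.243039 = 89836.633640

L=1787.243 V=89836.634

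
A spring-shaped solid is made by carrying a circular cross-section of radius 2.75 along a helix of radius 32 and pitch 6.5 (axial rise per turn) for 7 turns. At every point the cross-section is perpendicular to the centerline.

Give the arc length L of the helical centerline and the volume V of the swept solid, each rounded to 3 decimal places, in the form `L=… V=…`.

2πR = 2π·32 = 201.061930
per-turn = √(201.061930² + 6.5²) = √(40425.8996 + 42.25) = √40468.1496 = 201.166970
L = 7 × 201.166970 = 1408.168787
V = π·2.75² × L = 23.758294 × 1408.168787 = 33455.688659

L=1408.169 V=33455.689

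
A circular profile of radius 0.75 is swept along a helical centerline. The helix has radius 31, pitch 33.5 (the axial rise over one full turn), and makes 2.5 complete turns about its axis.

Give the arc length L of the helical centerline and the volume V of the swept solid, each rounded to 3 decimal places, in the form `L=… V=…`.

L=494.096 V=873.141

2πR = 2π·31 = 194.778745
per-turn = √(194.778745² + 33.5²) = √(37938.7593 + 1122.25) = √39061.0093 = 197.638583
L = 2.5 × 197.638583 = 494.096456
V = π·0.75² × L = 1.767146 × 494.096456 = 873.140511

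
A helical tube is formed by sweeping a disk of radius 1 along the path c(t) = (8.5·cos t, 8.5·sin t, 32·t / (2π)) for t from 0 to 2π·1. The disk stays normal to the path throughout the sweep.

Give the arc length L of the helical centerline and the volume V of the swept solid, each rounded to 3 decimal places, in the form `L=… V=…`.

L=62.260 V=195.596

2πR = 2π·8.5 = 53.407075
per-turn = √(53.407075² + 32²) = √(2852.3157 + 1024) = √3876.3157 = 62.260065
L = 1 × 62.260065 = 62.260065
V = π·1² × L = 3.141593 × 62.260065 = 195.595762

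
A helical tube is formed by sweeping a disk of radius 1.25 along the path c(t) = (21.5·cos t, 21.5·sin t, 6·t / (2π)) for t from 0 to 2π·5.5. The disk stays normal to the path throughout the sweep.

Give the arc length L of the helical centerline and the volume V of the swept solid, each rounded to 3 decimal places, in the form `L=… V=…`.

L=743.719 V=3650.723

2πR = 2π·21.5 = 135.088484
per-turn = √(135.088484² + 6²) = √(18248.8985 + 36) = √18284.8985 = 135.221664
L = 5.5 × 135.221664 = 743.719154
V = π·1.25² × L = 4.908739 × 743.719154 = 3650.722863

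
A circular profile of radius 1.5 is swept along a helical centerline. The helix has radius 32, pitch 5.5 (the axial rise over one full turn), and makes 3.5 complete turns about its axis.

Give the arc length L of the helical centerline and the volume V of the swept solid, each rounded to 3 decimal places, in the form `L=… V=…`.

L=703.980 V=4976.141

2πR = 2π·32 = 201.061930
per-turn = √(201.061930² + 5.5²) = √(40425.8996 + 30.25) = √40456.1496 = 201.137141
L = 3.5 × 201.137141 = 703.979995
V = π·1.5² × L = 7.068583 × 703.979995 = 4976.141354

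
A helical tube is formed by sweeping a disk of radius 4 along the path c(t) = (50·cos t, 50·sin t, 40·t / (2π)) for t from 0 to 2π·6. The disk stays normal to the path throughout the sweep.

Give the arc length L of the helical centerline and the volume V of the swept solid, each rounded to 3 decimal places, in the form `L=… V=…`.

2πR = 2π·50 = 314.159265
per-turn = √(314.159265² + 40²) = √(98696.0440 + 1600) = √100296.0440 = 316.695507
L = 6 × 316.695507 = 1900.173041
V = π·4² × L = 50.265482 × 1900.173041 = 95513.114641

L=1900.173 V=95513.115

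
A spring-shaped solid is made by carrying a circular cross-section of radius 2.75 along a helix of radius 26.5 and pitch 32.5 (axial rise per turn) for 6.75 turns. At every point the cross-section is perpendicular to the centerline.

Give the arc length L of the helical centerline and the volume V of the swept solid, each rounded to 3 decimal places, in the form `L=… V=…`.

L=1145.115 V=27205.969

2πR = 2π·26.5 = 166.504411
per-turn = √(166.504411² + 32.5²) = √(27723.7188 + 1056.25) = √28779.9688 = 169.646600
L = 6.75 × 169.646600 = 1145.114547
V = π·2.75² × L = 23.758294 × 1145.114547 = 27205.968589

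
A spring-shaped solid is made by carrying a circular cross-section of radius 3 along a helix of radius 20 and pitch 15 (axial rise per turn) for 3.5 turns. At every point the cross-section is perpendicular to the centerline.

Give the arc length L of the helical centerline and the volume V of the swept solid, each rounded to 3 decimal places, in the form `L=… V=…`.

2πR = 2π·20 = 125.663706
per-turn = √(125.663706² + 15²) = √(15791.3670 + 225) = √16016.3670 = 126.555786
L = 3.5 × 126.555786 = 442.945252
V = π·3² × L = 28.274334 × 442.945252 = 12523.981946

L=442.945 V=12523.982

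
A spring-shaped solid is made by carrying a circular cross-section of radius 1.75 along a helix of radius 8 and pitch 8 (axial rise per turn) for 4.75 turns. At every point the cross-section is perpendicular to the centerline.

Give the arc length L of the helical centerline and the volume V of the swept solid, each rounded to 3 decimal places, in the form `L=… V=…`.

2πR = 2π·8 = 50.265482
per-turn = √(50.265482² + 8²) = √(2526.6187 + 64) = √2590.6187 = 50.898121
L = 4.75 × 50.898121 = 241.766075
V = π·1.75² × L = 9.621128 × 241.766075 = 2326.062233

L=241.766 V=2326.062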